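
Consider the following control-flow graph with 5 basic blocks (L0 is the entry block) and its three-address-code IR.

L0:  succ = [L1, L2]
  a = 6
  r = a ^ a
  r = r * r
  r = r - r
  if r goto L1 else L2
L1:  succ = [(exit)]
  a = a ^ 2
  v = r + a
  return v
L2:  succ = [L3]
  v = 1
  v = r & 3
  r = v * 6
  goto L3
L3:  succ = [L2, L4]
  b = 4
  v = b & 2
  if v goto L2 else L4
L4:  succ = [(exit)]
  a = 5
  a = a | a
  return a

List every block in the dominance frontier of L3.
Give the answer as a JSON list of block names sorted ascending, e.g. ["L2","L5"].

idom tree: L1←L0 L2←L0 L3←L2 L4←L3
Dom∩ at merges:
  L2: preds {L0,L3}: {L0} ∩ {L0,L2,L3} = {L0}; idom=L0

Frontier:
  L2←L0: walk · to L0
  L2←L3: walk L3→L2 to L0
  L0: DF=∅
  L1: DF=∅
  L2: DF={L2}
  L3: DF={L2}
  L4: DF=∅

DF(L3) = ["L2"]

Answer: ["L2"]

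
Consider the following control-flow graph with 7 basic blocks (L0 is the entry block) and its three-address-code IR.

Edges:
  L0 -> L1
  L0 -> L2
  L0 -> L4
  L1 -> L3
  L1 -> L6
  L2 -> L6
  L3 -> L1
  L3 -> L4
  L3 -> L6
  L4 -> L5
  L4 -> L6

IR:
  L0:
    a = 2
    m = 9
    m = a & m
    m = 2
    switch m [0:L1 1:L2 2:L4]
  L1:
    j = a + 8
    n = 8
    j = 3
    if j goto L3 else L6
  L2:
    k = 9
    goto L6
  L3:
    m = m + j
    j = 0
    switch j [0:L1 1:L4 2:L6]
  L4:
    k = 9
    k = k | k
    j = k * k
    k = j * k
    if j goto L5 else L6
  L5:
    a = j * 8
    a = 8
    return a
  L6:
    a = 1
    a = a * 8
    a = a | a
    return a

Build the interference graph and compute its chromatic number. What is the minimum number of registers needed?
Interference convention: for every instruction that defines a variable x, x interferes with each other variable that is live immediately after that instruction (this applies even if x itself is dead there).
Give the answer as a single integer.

Answer: 3

Working:
Per-block:
  L0: def={a,m} ue=∅
  L1: def={j,n} ue={a}
  L2: def={k} ue=∅
  L3: def={j,m} ue={j,m}
  L4: def={j,k} ue=∅
  L5: def={a} ue={j}
  L6: def={a} ue=∅

Backward fixpoint:
  L0: in=∅ out={a,m}
  L1: in={a,m} out={a,j,m}
  L2: in=∅ out=∅
  L3: in={a,j,m} out={a,m}
  L4: in=∅ out={j}
  L5: in={j} out=∅
  L6: in=∅ out=∅

Interfere edges:
  a — {j,m,n}
  j — {a,k,m}
  k — {j}
  m — {a,j,n}
  n — {a,m}

Registers:
  lower bound: {a,j,m} mutually conflict ⇒ χ ≥ 3
  assign a→R0 j→R1 k→R0 m→R2 n→R1 — no edge inside a register ⇒ χ ≤ 3
  χ = 3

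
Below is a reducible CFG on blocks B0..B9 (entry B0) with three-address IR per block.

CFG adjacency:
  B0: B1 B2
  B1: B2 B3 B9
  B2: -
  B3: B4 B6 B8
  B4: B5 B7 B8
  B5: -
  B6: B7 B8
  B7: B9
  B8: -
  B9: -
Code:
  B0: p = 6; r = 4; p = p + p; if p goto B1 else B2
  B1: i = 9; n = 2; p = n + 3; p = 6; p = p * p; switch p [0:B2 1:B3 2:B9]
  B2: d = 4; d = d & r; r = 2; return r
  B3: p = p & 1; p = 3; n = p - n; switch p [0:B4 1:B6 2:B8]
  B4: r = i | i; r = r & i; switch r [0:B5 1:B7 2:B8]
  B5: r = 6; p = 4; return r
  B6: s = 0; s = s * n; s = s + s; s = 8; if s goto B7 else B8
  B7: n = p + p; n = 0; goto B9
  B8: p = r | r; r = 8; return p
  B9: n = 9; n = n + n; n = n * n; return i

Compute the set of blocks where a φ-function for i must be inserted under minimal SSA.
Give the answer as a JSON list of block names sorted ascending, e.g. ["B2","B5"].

idom tree: B1←B0 B2←B0 B3←B1 B4←B3 B5←B4 B6←B3 B7←B3 B8←B3 B9←B1
Dom∩ at merges:
  B2: preds {B0,B1}: {B0} ∩ {B0,B1} = {B0}; idom=B0
  B7: preds {B4,B6}: {B0,B1,B3,B4} ∩ {B0,B1,B3,B6} = {B0,B1,B3}; idom=B3
  B8: preds {B3,B4,B6}: {B0,B1,B3} ∩ {B0,B1,B3,B4} ∩ {B0,B1,B3,B6} = {B0,B1,B3}; idom=B3
  B9: preds {B1,B7}: {B0,B1} ∩ {B0,B1,B3,B7} = {B0,B1}; idom=B1

DF walk-up:
  B2←B0: walk · to B0
  B2←B1: walk B1 to B0
  B7←B4: walk B4 to B3
  B7←B6: walk B6 to B3
  B8←B3: walk · to B3
  B8←B4: walk B4 to B3
  B8←B6: walk B6 to B3
  B9←B1: walk · to B1
  B9←B7: walk B7→B3 to B1
  B0 → ∅
  B1 → {B2}
  B2 → ∅
  B3 → {B9}
  B4 → {B7,B8}
  B5 → ∅
  B6 → {B7,B8}
  B7 → {B9}
  B8 → ∅
  B9 → ∅

φ for i: defs {B1}
  DF⁺ = {B2}

Answer: ["B2"]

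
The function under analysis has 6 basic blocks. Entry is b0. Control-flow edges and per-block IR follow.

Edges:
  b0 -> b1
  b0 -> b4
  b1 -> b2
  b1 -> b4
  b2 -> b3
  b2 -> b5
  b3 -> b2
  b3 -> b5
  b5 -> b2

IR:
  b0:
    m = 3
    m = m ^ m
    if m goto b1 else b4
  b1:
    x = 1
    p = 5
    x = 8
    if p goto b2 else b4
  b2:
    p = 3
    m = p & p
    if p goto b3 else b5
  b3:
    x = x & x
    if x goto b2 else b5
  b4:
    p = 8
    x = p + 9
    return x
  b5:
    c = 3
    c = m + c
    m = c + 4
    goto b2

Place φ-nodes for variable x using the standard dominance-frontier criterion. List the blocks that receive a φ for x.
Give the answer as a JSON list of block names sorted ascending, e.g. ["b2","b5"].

Answer: ["b2", "b4", "b5"]

Working:
idom tree: b1←b0 b2←b1 b3←b2 b4←b0 b5←b2
Join-block Dom:
  b2: preds {b1,b3,b5}: {b0,b1} ∩ {b0,b1,b2,b3} ∩ {b0,b1,b2,b5} = {b0,b1}; idom=b1
  b4: preds {b0,b1}: {b0} ∩ {b0,b1} = {b0}; idom=b0
  b5: preds {b2,b3}: {b0,b1,b2} ∩ {b0,b1,b2,b3} = {b0,b1,b2}; idom=b2

DF walk-up:
  b2←b1: walk · to b1
  b2←b3: walk b3→b2 to b1
  b2←b5: walk b5→b2 to b1
  b4←b0: walk · to b0
  b4←b1: walk b1 to b0
  b5←b2: walk · to b2
  b5←b3: walk b3 to b2
  b0 → ∅
  b1 → {b4}
  b2 → {b2}
  b3 → {b2,b5}
  b4 → ∅
  b5 → {b2}

φ for x: defs {b1,b3,b4}
  DF⁺ = {b2,b4,b5}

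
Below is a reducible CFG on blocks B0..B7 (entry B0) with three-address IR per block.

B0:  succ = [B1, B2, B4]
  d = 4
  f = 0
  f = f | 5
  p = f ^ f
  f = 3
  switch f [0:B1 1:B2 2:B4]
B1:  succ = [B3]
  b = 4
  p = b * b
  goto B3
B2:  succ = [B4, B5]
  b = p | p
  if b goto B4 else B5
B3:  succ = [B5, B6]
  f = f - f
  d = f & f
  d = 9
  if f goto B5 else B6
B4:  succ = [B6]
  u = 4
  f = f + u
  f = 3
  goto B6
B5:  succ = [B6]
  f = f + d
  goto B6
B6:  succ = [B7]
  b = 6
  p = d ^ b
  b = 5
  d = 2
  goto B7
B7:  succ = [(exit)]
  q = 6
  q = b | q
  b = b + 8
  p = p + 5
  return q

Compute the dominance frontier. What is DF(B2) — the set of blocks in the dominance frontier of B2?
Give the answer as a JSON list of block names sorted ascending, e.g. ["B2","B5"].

idom tree: B1←B0 B2←B0 B3←B1 B4←B0 B5←B0 B6←B0 B7←B6
Dom at joins:
  B4: preds {B0,B2}: {B0} ∩ {B0,B2} = {B0}; idom=B0
  B5: preds {B2,B3}: {B0,B2} ∩ {B0,B1,B3} = {B0}; idom=B0
  B6: preds {B3,B4,B5}: {B0,B1,B3} ∩ {B0,B4} ∩ {B0,B5} = {B0}; idom=B0

DF derivation:
  join B4 pred B0: · stop@B0
  join B4 pred B2: B2 stop@B0
  join B5 pred B2: B2 stop@B0
  join B5 pred B3: B3→B1 stop@B0
  join B6 pred B3: B3→B1 stop@B0
  join B6 pred B4: B4 stop@B0
  join B6 pred B5: B5 stop@B0
  B0 → ∅
  B1 → {B5,B6}
  B2 → {B4,B5}
  B3 → {B5,B6}
  B4 → {B6}
  B5 → {B6}
  B6 → ∅
  B7 → ∅

DF(B2) = ["B4", "B5"]

Answer: ["B4", "B5"]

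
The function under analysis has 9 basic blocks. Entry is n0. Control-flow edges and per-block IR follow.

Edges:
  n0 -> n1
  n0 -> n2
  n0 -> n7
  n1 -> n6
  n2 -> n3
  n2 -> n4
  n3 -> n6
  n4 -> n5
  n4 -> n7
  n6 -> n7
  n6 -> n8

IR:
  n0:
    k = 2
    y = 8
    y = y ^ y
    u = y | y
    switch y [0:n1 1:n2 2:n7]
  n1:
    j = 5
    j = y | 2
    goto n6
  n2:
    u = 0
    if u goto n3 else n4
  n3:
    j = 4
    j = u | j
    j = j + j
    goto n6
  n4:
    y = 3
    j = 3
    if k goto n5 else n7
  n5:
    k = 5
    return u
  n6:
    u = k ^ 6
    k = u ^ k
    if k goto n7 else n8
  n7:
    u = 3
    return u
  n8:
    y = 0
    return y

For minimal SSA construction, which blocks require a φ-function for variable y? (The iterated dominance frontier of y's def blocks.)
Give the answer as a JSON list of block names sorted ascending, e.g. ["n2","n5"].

Answer: ["n7"]

Derivation:
idom tree: n1←n0 n2←n0 n3←n2 n4←n2 n5←n4 n6←n0 n7←n0 n8←n6
Dom at joins:
  n6: preds {n1,n3}: {n0,n1} ∩ {n0,n2,n3} = {n0}; idom=n0
  n7: preds {n0,n4,n6}: {n0} ∩ {n0,n2,n4} ∩ {n0,n6} = {n0}; idom=n0

DF walk-up:
  n6←n1: walk n1 to n0
  n6←n3: walk n3→n2 to n0
  n7←n0: walk · to n0
  n7←n4: walk n4→n2 to n0
  n7←n6: walk n6 to n0
  DF(n0)=∅
  DF(n1)={n6}
  DF(n2)={n6,n7}
  DF(n3)={n6}
  DF(n4)={n7}
  DF(n5)=∅
  DF(n6)={n7}
  DF(n7)=∅
  DF(n8)=∅

φ for y: defs {n0,n4,n8}
  DF⁺ = {n7}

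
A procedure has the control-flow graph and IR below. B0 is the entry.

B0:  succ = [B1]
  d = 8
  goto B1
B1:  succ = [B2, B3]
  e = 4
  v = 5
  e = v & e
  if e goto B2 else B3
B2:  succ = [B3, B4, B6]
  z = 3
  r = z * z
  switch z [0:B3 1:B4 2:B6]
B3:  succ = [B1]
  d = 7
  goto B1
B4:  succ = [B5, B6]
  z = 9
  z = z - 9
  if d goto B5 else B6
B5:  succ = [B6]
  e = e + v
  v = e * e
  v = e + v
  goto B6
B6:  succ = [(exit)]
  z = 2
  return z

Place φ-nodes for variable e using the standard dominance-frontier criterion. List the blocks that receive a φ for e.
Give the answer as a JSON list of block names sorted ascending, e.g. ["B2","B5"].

Answer: ["B1", "B6"]

Analysis:
idom tree: B1←B0 B2←B1 B3←B1 B4←B2 B5←B4 B6←B2
Join-block Dom:
  B1: preds {B0,B3}: {B0} ∩ {B0,B1,B3} = {B0}; idom=B0
  B3: preds {B1,B2}: {B0,B1} ∩ {B0,B1,B2} = {B0,B1}; idom=B1
  B6: preds {B2,B4,B5}: {B0,B1,B2} ∩ {B0,B1,B2,B4} ∩ {B0,B1,B2,B4,B5} = {B0,B1,B2}; idom=B2

DF walk-up:
  B1←B0: walk · to B0
  B1←B3: walk B3→B1 to B0
  B3←B1: walk · to B1
  B3←B2: walk B2 to B1
  B6←B2: walk · to B2
  B6←B4: walk B4 to B2
  B6←B5: walk B5→B4 to B2
  B0: DF=∅
  B1: DF={B1}
  B2: DF={B3}
  B3: DF={B1}
  B4: DF={B6}
  B5: DF={B6}
  B6: DF=∅

φ for e: defs {B1,B5}
  DF⁺ = {B1,B6}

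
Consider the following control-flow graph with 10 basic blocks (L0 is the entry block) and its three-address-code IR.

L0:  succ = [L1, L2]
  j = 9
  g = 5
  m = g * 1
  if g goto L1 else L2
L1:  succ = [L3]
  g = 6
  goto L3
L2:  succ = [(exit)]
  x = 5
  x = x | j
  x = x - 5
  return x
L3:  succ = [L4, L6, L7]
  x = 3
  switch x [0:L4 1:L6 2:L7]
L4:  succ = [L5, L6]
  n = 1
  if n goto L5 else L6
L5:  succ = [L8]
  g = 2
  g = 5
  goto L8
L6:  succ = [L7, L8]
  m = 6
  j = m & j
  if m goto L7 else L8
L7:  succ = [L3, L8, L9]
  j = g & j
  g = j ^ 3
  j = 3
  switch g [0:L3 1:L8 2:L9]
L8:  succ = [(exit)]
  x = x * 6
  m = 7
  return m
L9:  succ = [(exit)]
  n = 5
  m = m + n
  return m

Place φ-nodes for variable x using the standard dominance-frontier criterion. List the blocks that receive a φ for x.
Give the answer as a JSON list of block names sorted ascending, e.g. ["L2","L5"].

idom tree: L1←L0 L2←L0 L3←L1 L4←L3 L5←L4 L6←L3 L7←L3 L8←L3 L9←L7
Join-block Dom:
  L3: preds {L1,L7}: {L0,L1} ∩ {L0,L1,L3,L7} = {L0,L1}; idom=L1
  L6: preds {L3,L4}: {L0,L1,L3} ∩ {L0,L1,L3,L4} = {L0,L1,L3}; idom=L3
  L7: preds {L3,L6}: {L0,L1,L3} ∩ {L0,L1,L3,L6} = {L0,L1,L3}; idom=L3
  L8: preds {L5,L6,L7}: {L0,L1,L3,L4,L5} ∩ {L0,L1,L3,L6} ∩ {L0,L1,L3,L7} = {L0,L1,L3}; idom=L3

Frontier:
  L3←L1: walk · to L1
  L3←L7: walk L7→L3 to L1
  L6←L3: walk · to L3
  L6←L4: walk L4 to L3
  L7←L3: walk · to L3
  L7←L6: walk L6 to L3
  L8←L5: walk L5→L4 to L3
  L8←L6: walk L6 to L3
  L8←L7: walk L7 to L3
  DF(L0)=∅
  DF(L1)=∅
  DF(L2)=∅
  DF(L3)={L3}
  DF(L4)={L6,L8}
  DF(L5)={L8}
  DF(L6)={L7,L8}
  DF(L7)={L3,L8}
  DF(L8)=∅
  DF(L9)=∅

φ for x: defs {L2,L3,L8}
  DF⁺ = {L3}

Answer: ["L3"]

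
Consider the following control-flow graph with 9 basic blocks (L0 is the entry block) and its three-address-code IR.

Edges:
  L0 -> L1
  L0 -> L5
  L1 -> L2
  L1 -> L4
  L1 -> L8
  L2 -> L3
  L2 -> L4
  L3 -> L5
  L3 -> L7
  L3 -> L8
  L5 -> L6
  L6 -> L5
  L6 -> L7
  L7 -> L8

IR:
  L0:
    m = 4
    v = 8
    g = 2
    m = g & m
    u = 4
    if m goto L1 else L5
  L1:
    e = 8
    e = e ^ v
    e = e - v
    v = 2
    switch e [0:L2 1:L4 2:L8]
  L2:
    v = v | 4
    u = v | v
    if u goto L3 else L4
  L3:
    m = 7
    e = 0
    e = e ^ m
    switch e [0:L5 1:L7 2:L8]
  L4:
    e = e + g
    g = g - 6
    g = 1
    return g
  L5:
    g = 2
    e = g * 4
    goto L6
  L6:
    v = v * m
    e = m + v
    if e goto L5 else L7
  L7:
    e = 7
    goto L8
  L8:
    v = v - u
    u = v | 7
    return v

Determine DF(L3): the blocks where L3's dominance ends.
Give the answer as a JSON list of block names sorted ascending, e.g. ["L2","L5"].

idom tree: L1←L0 L2←L1 L3←L2 L4←L1 L5←L0 L6←L5 L7←L0 L8←L0
Dom∩ at merges:
  L4: preds {L1,L2}: {L0,L1} ∩ {L0,L1,L2} = {L0,L1}; idom=L1
  L5: preds {L0,L3,L6}: {L0} ∩ {L0,L1,L2,L3} ∩ {L0,L5,L6} = {L0}; idom=L0
  L7: preds {L3,L6}: {L0,L1,L2,L3} ∩ {L0,L5,L6} = {L0}; idom=L0
  L8: preds {L1,L3,L7}: {L0,L1} ∩ {L0,L1,L2,L3} ∩ {L0,L7} = {L0}; idom=L0

DF walk-up:
  join L4 pred L1: · stop@L1
  join L4 pred L2: L2 stop@L1
  join L5 pred L0: · stop@L0
  join L5 pred L3: L3→L2→L1 stop@L0
  join L5 pred L6: L6→L5 stop@L0
  join L7 pred L3: L3→L2→L1 stop@L0
  join L7 pred L6: L6→L5 stop@L0
  join L8 pred L1: L1 stop@L0
  join L8 pred L3: L3→L2→L1 stop@L0
  join L8 pred L7: L7 stop@L0
  L0 → ∅
  L1 → {L5,L7,L8}
  L2 → {L4,L5,L7,L8}
  L3 → {L5,L7,L8}
  L4 → ∅
  L5 → {L5,L7}
  L6 → {L5,L7}
  L7 → {L8}
  L8 → ∅

DF(L3) = ["L5", "L7", "L8"]

Answer: ["L5", "L7", "L8"]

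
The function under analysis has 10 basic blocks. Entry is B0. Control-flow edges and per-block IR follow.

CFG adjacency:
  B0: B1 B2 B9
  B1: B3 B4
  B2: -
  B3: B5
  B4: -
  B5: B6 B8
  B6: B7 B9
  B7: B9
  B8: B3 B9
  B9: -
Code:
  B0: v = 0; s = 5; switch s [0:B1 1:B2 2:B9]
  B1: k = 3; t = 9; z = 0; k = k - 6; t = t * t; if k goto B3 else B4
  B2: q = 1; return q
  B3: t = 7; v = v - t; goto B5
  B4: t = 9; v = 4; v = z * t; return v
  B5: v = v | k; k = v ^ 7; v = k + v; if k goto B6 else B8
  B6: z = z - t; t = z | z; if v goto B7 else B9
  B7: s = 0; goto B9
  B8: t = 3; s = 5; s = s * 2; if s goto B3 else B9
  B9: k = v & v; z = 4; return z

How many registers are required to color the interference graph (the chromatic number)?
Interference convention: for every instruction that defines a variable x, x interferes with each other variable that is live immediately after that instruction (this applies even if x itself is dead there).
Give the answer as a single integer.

Answer: 4

Working:
Per-block:
  B0: {s,v} / ∅
  B1: {k,t,z} / ∅
  B2: {q} / ∅
  B3: {t,v} / {v}
  B4: {t,v} / {z}
  B5: {k,v} / {k,v}
  B6: {t,z} / {t,v,z}
  B7: {s} / ∅
  B8: {s,t} / ∅
  B9: {k,z} / {v}

Backward fixpoint:
  B0 li=∅ lo={v}
  B1 li={v} lo={k,v,z}
  B2 li=∅ lo=∅
  B3 li={k,v,z} lo={k,t,v,z}
  B4 li={z} lo=∅
  B5 li={k,t,v,z} lo={k,t,v,z}
  B6 li={t,v,z} lo={v}
  B7 li={v} lo={v}
  B8 li={k,v,z} lo={k,v,z}
  B9 li={v} lo=∅

Interference:
  k: {s,t,v,z}
  q: ∅
  s: {k,v,z}
  t: {k,v,z}
  v: {k,s,t,z}
  z: {k,s,t,v}

Chromatic number:
  {k,s,v,z} pairwise interfere (4-clique) ⇒ χ ≥ 4
  assign k→r0 q→r0 s→r3 t→r3 v→r1 z→r2 — no edge inside a register ⇒ χ ≤ 4
  χ = 4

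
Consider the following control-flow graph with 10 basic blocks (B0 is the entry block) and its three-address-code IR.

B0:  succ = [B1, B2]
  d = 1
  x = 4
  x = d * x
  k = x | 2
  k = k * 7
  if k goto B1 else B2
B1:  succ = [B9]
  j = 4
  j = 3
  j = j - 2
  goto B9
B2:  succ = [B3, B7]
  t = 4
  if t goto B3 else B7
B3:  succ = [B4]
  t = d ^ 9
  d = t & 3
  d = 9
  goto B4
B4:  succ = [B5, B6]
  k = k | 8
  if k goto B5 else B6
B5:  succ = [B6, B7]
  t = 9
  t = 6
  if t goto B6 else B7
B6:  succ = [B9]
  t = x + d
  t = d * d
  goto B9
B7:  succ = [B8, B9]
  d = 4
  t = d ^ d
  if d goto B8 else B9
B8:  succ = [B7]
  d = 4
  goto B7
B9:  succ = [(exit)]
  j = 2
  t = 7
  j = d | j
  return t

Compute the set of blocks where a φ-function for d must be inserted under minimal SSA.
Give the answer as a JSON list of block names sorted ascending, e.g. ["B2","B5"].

idom tree: B1←B0 B2←B0 B3←B2 B4←B3 B5←B4 B6←B4 B7←B2 B8←B7 B9←B0
Dom at joins:
  B6: preds {B4,B5}: {B0,B2,B3,B4} ∩ {B0,B2,B3,B4,B5} = {B0,B2,B3,B4}; idom=B4
  B7: preds {B2,B5,B8}: {B0,B2} ∩ {B0,B2,B3,B4,B5} ∩ {B0,B2,B7,B8} = {B0,B2}; idom=B2
  B9: preds {B1,B6,B7}: {B0,B1} ∩ {B0,B2,B3,B4,B6} ∩ {B0,B2,B7} = {B0}; idom=B0

Frontier:
  join B6 pred B4: · stop@B4
  join B6 pred B5: B5 stop@B4
  join B7 pred B2: · stop@B2
  join B7 pred B5: B5→B4→B3 stop@B2
  join B7 pred B8: B8→B7 stop@B2
  join B9 pred B1: B1 stop@B0
  join B9 pred B6: B6→B4→B3→B2 stop@B0
  join B9 pred B7: B7→B2 stop@B0
  B0: DF=∅
  B1: DF={B9}
  B2: DF={B9}
  B3: DF={B7,B9}
  B4: DF={B7,B9}
  B5: DF={B6,B7}
  B6: DF={B9}
  B7: DF={B7,B9}
  B8: DF={B7}
  B9: DF=∅

φ for d: defs {B0,B3,B7,B8}
  DF⁺ = {B7,B9}

Answer: ["B7", "B9"]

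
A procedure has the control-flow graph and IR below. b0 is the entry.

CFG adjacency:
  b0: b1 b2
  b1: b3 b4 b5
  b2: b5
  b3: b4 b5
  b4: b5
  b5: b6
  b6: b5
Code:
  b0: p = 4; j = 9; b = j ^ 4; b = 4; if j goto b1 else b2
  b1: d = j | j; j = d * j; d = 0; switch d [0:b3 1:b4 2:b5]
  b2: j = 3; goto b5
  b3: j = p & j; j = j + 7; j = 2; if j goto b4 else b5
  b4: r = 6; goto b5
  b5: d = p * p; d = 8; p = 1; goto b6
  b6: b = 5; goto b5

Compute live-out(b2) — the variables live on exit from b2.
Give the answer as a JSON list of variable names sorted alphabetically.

Answer: ["p"]

Working:
Per-block:
  b0: def={b,j,p} ue=∅
  b1: def={d,j} ue={j}
  b2: def={j} ue=∅
  b3: def={j} ue={j,p}
  b4: def={r} ue=∅
  b5: def={d,p} ue={p}
  b6: def={b} ue=∅

Backward fixpoint:
  live b0: ∅→{j,p}
  live b1: {j,p}→{j,p}
  live b2: {p}→{p}
  live b3: {j,p}→{p}
  live b4: {p}→{p}
  live b5: {p}→{p}
  live b6: {p}→{p}

live-out(b2) = ["p"]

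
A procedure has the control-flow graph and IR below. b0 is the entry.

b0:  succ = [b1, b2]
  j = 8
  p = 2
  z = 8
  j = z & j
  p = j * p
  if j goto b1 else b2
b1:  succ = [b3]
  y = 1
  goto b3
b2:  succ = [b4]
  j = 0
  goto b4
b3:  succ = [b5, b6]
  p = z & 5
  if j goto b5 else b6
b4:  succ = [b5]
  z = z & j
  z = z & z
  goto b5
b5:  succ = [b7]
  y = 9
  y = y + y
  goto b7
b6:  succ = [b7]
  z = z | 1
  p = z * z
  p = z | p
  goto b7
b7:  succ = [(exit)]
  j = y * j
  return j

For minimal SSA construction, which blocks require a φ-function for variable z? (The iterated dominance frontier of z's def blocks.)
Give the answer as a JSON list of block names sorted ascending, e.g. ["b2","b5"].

idom tree: b1←b0 b2←b0 b3←b1 b4←b2 b5←b0 b6←b3 b7←b0
Dom∩ at merges:
  b5: preds {b3,b4}: {b0,b1,b3} ∩ {b0,b2,b4} = {b0}; idom=b0
  b7: preds {b5,b6}: {b0,b5} ∩ {b0,b1,b3,b6} = {b0}; idom=b0

DF derivation:
  b5←b3: walk b3→b1 to b0
  b5←b4: walk b4→b2 to b0
  b7←b5: walk b5 to b0
  b7←b6: walk b6→b3→b1 to b0
  DF(b0)=∅
  DF(b1)={b5,b7}
  DF(b2)={b5}
  DF(b3)={b5,b7}
  DF(b4)={b5}
  DF(b5)={b7}
  DF(b6)={b7}
  DF(b7)=∅

φ for z: defs {b0,b4,b6}
  DF⁺ = {b5,b7}

Answer: ["b5", "b7"]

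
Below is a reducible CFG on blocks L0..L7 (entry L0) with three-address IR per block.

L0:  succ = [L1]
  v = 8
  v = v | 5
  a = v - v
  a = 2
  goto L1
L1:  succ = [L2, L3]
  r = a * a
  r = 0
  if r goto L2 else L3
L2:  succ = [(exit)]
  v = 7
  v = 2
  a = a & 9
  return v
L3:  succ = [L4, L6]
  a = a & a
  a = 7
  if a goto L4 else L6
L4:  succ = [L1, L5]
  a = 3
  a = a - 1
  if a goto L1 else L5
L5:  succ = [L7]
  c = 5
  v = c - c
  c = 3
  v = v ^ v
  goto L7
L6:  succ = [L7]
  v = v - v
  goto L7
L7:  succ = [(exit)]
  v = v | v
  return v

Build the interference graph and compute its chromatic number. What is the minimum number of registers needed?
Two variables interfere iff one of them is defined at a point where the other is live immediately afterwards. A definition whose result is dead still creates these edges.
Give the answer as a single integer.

Answer: 3

Working:
Block summaries:
  L0 def {a,v} use ∅
  L1 def {r} use {a}
  L2 def {a,v} use {a}
  L3 def {a} use {a}
  L4 def {a} use ∅
  L5 def {c,v} use ∅
  L6 def {v} use {v}
  L7 def {v} use {v}

Live sets:
  live L0: ∅→{a,v}
  live L1: {a,v}→{a,v}
  live L2: {a}→∅
  live L3: {a,v}→{v}
  live L4: {v}→{a,v}
  live L5: ∅→{v}
  live L6: {v}→{v}
  live L7: {v}→∅

Conflict graph:
  a — {r,v}
  c — {v}
  r — {a,v}
  v — {a,c,r}

Registers:
  lower bound: {a,r,v} mutually conflict ⇒ χ ≥ 3
  3-colouring: c0={v}  c1={a,c}  c2={r}
  χ = 3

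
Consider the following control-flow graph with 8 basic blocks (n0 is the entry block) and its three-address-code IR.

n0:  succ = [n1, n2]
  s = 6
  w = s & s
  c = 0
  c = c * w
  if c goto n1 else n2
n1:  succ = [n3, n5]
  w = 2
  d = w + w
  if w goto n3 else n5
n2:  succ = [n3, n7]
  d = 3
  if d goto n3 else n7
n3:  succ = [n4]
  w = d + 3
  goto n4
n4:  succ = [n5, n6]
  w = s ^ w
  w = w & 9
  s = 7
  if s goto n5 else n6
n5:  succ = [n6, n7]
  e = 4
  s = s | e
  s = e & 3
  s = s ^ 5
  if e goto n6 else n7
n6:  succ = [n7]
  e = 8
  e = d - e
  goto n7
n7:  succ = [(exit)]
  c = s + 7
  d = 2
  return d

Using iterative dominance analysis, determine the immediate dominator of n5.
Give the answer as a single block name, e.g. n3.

Answer: n0

Working:
idom tree: n1←n0 n2←n0 n3←n0 n4←n3 n5←n0 n6←n0 n7←n0
Dom∩ at merges:
  n3: preds {n1,n2}: {n0,n1} ∩ {n0,n2} = {n0}; idom=n0
  n5: preds {n1,n4}: {n0,n1} ∩ {n0,n3,n4} = {n0}; idom=n0
  n6: preds {n4,n5}: {n0,n3,n4} ∩ {n0,n5} = {n0}; idom=n0
  n7: preds {n2,n5,n6}: {n0,n2} ∩ {n0,n5} ∩ {n0,n6} = {n0}; idom=n0

idom(n5) = n0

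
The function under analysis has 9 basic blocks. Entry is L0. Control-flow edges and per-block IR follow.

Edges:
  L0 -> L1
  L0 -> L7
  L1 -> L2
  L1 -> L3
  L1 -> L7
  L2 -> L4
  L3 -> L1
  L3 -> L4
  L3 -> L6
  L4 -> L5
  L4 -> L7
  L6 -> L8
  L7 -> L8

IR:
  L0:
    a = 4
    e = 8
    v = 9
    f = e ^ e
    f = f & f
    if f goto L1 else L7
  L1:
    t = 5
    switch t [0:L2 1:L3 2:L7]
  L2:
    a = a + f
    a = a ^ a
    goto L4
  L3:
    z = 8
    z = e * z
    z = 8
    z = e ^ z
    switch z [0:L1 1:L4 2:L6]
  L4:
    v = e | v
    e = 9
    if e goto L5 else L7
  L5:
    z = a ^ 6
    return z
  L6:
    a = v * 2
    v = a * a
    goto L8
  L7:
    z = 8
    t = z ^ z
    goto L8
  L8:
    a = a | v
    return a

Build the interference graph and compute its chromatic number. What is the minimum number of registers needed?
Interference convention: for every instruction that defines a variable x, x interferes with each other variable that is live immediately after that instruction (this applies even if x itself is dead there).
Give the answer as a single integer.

Block summaries:
  L0: {a,e,f,v} / ∅
  L1: {t} / ∅
  L2: {a} / {a,f}
  L3: {z} / {e}
  L4: {e,v} / {e,v}
  L5: {z} / {a}
  L6: {a,v} / {v}
  L7: {t,z} / ∅
  L8: {a} / {a,v}

Liveness:
  live L0: ∅→{a,e,f,v}
  live L1: {a,e,f,v}→{a,e,f,v}
  live L2: {a,e,f,v}→{a,e,v}
  live L3: {a,e,f,v}→{a,e,f,v}
  live L4: {a,e,v}→{a,v}
  live L5: {a}→∅
  live L6: {v}→{a,v}
  live L7: {a,v}→{a,v}
  live L8: {a,v}→∅

Interference:
  a — {e,f,t,v,z}
  e — {a,f,t,v,z}
  f — {a,e,t,v,z}
  t — {a,e,f,v}
  v — {a,e,f,t,z}
  z — {a,e,f,v}

Registers:
  {a,e,f,t,v} pairwise interfere (5-clique) ⇒ χ ≥ 5
  5-colouring: r0={a}  r1={e}  r2={f}  r3={v}  r4={t,z}
  χ = 5

Answer: 5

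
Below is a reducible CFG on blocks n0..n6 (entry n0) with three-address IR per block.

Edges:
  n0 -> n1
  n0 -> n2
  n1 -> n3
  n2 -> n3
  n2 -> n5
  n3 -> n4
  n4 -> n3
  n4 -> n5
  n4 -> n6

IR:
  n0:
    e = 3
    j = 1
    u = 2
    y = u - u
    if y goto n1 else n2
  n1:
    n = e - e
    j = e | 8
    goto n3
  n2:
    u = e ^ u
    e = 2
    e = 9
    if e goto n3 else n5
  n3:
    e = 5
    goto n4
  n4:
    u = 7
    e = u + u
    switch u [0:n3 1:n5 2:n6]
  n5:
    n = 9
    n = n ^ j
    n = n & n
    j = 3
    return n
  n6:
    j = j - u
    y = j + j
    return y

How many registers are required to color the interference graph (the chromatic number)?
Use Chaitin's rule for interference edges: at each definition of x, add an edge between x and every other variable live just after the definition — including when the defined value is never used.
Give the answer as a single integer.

Block summaries:
  n0: {e,j,u,y} / ∅
  n1: {j,n} / {e}
  n2: {e,u} / {e,u}
  n3: {e} / ∅
  n4: {e,u} / ∅
  n5: {j,n} / {j}
  n6: {j,y} / {j,u}

Live sets:
  live n0: ∅→{e,j,u}
  live n1: {e}→{j}
  live n2: {e,j,u}→{j}
  live n3: {j}→{j}
  live n4: {j}→{j,u}
  live n5: {j}→∅
  live n6: {j,u}→∅

Interference:
  e↔{j,n,u,y}
  j↔{e,n,u,y}
  n↔{e,j}
  u↔{e,j,y}
  y↔{e,j,u}

Chromatic number:
  lower bound: {e,j,u,y} mutually conflict ⇒ χ ≥ 4
  4-colouring: c0={e}  c1={j}  c2={n,u}  c3={y}
  χ = 4

Answer: 4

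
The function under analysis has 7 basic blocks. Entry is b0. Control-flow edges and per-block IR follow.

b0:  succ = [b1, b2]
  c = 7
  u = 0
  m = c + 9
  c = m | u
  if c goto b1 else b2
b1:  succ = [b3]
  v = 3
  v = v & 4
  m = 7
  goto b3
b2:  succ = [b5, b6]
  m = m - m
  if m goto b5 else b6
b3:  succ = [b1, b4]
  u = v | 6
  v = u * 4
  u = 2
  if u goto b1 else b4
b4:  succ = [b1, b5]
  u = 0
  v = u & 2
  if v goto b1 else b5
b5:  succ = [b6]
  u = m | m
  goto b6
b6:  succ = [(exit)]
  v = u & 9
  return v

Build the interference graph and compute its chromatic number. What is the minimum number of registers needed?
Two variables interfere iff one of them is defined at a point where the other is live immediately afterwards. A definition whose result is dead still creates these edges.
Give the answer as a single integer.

def/use:
  b0: def={c,m,u} ue=∅
  b1: def={m,v} ue=∅
  b2: def={m} ue={m}
  b3: def={u,v} ue={v}
  b4: def={u,v} ue=∅
  b5: def={u} ue={m}
  b6: def={v} ue={u}

Liveness:
  live b0: ∅→{m,u}
  live b1: ∅→{m,v}
  live b2: {m,u}→{m,u}
  live b3: {m,v}→{m}
  live b4: {m}→{m}
  live b5: {m}→{u}
  live b6: {u}→∅

Interfere edges:
  c↔{m,u}
  m↔{c,u,v}
  u↔{c,m}
  v↔{m}

Colouring:
  clique {c,m,u} ⇒ need ≥ 3
  assign c→c1 m→c0 u→c2 v→c1 — no edge inside a register ⇒ χ ≤ 3
  χ = 3

Answer: 3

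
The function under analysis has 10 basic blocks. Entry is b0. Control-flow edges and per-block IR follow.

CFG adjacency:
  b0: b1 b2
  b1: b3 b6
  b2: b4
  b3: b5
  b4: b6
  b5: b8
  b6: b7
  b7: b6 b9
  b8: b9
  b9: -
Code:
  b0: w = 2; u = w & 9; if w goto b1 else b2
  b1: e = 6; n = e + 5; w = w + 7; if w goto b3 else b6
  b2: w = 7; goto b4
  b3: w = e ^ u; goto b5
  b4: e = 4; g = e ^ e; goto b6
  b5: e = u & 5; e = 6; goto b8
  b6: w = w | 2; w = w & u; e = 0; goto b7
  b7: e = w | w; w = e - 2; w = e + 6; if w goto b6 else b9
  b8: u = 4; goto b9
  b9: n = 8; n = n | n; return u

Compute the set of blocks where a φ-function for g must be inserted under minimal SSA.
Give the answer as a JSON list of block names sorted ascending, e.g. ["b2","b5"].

Answer: ["b6", "b9"]

Analysis:
idom tree: b1←b0 b2←b0 b3←b1 b4←b2 b5←b3 b6←b0 b7←b6 b8←b5 b9←b0
Dom∩ at merges:
  b6: preds {b1,b4,b7}: {b0,b1} ∩ {b0,b2,b4} ∩ {b0,b6,b7} = {b0}; idom=b0
  b9: preds {b7,b8}: {b0,b6,b7} ∩ {b0,b1,b3,b5,b8} = {b0}; idom=b0

DF derivation:
  join b6 pred b1: b1 stop@b0
  join b6 pred b4: b4→b2 stop@b0
  join b6 pred b7: b7→b6 stop@b0
  join b9 pred b7: b7→b6 stop@b0
  join b9 pred b8: b8→b5→b3→b1 stop@b0
  DF(b0)=∅
  DF(b1)={b6,b9}
  DF(b2)={b6}
  DF(b3)={b9}
  DF(b4)={b6}
  DF(b5)={b9}
  DF(b6)={b6,b9}
  DF(b7)={b6,b9}
  DF(b8)={b9}
  DF(b9)=∅

φ for g: defs {b4}
  DF⁺ = {b6,b9}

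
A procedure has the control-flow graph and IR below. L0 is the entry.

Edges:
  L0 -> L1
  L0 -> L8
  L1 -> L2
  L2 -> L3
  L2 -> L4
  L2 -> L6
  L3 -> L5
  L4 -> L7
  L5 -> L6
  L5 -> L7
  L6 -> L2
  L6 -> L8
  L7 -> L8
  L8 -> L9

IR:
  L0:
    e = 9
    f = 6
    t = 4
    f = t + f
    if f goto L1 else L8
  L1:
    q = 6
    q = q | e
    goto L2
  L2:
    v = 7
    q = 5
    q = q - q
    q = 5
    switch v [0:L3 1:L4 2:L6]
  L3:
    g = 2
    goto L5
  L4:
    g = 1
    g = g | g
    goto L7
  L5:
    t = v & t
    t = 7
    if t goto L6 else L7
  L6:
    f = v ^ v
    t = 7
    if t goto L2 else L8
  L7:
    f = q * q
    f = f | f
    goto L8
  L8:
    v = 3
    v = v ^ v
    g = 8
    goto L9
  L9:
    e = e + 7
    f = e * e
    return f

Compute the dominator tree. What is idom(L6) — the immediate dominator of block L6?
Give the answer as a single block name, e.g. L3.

idom tree: L1←L0 L2←L1 L3←L2 L4←L2 L5←L3 L6←L2 L7←L2 L8←L0 L9←L8
Join-block Dom:
  L2: preds {L1,L6}: {L0,L1} ∩ {L0,L1,L2,L6} = {L0,L1}; idom=L1
  L6: preds {L2,L5}: {L0,L1,L2} ∩ {L0,L1,L2,L3,L5} = {L0,L1,L2}; idom=L2
  L7: preds {L4,L5}: {L0,L1,L2,L4} ∩ {L0,L1,L2,L3,L5} = {L0,L1,L2}; idom=L2
  L8: preds {L0,L6,L7}: {L0} ∩ {L0,L1,L2,L6} ∩ {L0,L1,L2,L7} = {L0}; idom=L0

idom(L6) = L2

Answer: L2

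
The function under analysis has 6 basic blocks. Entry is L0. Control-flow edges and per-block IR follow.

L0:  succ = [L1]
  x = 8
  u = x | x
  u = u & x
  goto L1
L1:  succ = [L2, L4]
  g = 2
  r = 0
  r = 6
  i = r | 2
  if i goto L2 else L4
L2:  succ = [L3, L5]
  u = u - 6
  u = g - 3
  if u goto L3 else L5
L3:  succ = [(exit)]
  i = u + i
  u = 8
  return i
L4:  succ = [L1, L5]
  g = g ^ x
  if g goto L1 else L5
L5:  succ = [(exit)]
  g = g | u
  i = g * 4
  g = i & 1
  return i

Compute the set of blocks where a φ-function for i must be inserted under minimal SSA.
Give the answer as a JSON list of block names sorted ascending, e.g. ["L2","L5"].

Answer: ["L1"]

Working:
idom tree: L1←L0 L2←L1 L3←L2 L4←L1 L5←L1
Join-block Dom:
  L1: preds {L0,L4}: {L0} ∩ {L0,L1,L4} = {L0}; idom=L0
  L5: preds {L2,L4}: {L0,L1,L2} ∩ {L0,L1,L4} = {L0,L1}; idom=L1

DF derivation:
  L1←L0: walk · to L0
  L1←L4: walk L4→L1 to L0
  L5←L2: walk L2 to L1
  L5←L4: walk L4 to L1
  L0 → ∅
  L1 → {L1}
  L2 → {L5}
  L3 → ∅
  L4 → {L1,L5}
  L5 → ∅

φ for i: defs {L1,L3,L5}
  DF⁺ = {L1}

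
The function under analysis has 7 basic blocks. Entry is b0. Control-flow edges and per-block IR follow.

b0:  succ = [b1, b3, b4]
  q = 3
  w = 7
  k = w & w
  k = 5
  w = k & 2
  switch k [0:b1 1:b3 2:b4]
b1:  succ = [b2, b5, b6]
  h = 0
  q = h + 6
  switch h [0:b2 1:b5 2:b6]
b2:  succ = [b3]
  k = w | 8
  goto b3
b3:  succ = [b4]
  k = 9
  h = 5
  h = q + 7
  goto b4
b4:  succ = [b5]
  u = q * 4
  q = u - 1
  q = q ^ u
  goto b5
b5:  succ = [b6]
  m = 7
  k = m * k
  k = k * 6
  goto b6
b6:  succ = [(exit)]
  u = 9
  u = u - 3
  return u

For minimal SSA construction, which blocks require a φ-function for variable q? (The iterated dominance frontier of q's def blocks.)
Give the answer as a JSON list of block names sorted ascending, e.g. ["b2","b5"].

Answer: ["b3", "b4", "b5", "b6"]

Derivation:
idom tree: b1←b0 b2←b1 b3←b0 b4←b0 b5←b0 b6←b0
Dom at joins:
  b3: preds {b0,b2}: {b0} ∩ {b0,b1,b2} = {b0}; idom=b0
  b4: preds {b0,b3}: {b0} ∩ {b0,b3} = {b0}; idom=b0
  b5: preds {b1,b4}: {b0,b1} ∩ {b0,b4} = {b0}; idom=b0
  b6: preds {b1,b5}: {b0,b1} ∩ {b0,b5} = {b0}; idom=b0

Frontier:
  b3←b0: walk · to b0
  b3←b2: walk b2→b1 to b0
  b4←b0: walk · to b0
  b4←b3: walk b3 to b0
  b5←b1: walk b1 to b0
  b5←b4: walk b4 to b0
  b6←b1: walk b1 to b0
  b6←b5: walk b5 to b0
  DF(b0)=∅
  DF(b1)={b3,b5,b6}
  DF(b2)={b3}
  DF(b3)={b4}
  DF(b4)={b5}
  DF(b5)={b6}
  DF(b6)=∅

φ for q: defs {b0,b1,b4}
  DF⁺ = {b3,b4,b5,b6}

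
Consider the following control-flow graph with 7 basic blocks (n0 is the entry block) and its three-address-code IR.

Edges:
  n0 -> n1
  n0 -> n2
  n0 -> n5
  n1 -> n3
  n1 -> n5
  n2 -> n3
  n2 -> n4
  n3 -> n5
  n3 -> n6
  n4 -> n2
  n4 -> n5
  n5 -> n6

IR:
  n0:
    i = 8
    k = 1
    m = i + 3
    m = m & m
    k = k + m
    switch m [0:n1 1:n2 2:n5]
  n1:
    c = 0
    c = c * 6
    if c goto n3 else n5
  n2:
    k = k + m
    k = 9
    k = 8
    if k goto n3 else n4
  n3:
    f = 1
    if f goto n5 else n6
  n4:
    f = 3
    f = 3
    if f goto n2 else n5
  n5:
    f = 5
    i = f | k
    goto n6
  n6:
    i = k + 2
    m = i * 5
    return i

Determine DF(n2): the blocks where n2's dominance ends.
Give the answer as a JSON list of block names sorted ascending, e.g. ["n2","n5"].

idom tree: n1←n0 n2←n0 n3←n0 n4←n2 n5←n0 n6←n0
Dom at joins:
  n2: preds {n0,n4}: {n0} ∩ {n0,n2,n4} = {n0}; idom=n0
  n3: preds {n1,n2}: {n0,n1} ∩ {n0,n2} = {n0}; idom=n0
  n5: preds {n0,n1,n3,n4}: {n0} ∩ {n0,n1} ∩ {n0,n3} ∩ {n0,n2,n4} = {n0}; idom=n0
  n6: preds {n3,n5}: {n0,n3} ∩ {n0,n5} = {n0}; idom=n0

Frontier:
  join n2 pred n0: · stop@n0
  join n2 pred n4: n4→n2 stop@n0
  join n3 pred n1: n1 stop@n0
  join n3 pred n2: n2 stop@n0
  join n5 pred n0: · stop@n0
  join n5 pred n1: n1 stop@n0
  join n5 pred n3: n3 stop@n0
  join n5 pred n4: n4→n2 stop@n0
  join n6 pred n3: n3 stop@n0
  join n6 pred n5: n5 stop@n0
  n0: DF=∅
  n1: DF={n3,n5}
  n2: DF={n2,n3,n5}
  n3: DF={n5,n6}
  n4: DF={n2,n5}
  n5: DF={n6}
  n6: DF=∅

DF(n2) = ["n2", "n3", "n5"]

Answer: ["n2", "n3", "n5"]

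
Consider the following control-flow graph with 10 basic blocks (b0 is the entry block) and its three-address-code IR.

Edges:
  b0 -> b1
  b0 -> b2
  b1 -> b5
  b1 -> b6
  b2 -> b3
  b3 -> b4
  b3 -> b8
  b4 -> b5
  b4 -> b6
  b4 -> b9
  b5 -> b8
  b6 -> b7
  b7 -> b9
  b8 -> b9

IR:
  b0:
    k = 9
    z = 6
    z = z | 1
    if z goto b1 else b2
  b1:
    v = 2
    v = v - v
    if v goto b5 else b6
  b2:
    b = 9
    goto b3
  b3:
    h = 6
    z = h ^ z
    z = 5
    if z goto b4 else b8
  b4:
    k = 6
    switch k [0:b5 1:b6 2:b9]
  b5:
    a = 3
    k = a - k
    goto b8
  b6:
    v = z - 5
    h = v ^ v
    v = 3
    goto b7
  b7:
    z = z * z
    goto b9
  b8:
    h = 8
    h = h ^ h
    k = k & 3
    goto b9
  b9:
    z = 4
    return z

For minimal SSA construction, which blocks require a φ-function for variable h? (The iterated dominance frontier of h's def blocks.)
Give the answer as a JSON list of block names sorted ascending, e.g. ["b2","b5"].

Answer: ["b5", "b6", "b8", "b9"]

Working:
idom tree: b1←b0 b2←b0 b3←b2 b4←b3 b5←b0 b6←b0 b7←b6 b8←b0 b9←b0
Dom∩ at merges:
  b5: preds {b1,b4}: {b0,b1} ∩ {b0,b2,b3,b4} = {b0}; idom=b0
  b6: preds {b1,b4}: {b0,b1} ∩ {b0,b2,b3,b4} = {b0}; idom=b0
  b8: preds {b3,b5}: {b0,b2,b3} ∩ {b0,b5} = {b0}; idom=b0
  b9: preds {b4,b7,b8}: {b0,b2,b3,b4} ∩ {b0,b6,b7} ∩ {b0,b8} = {b0}; idom=b0

DF walk-up:
  join b5 pred b1: b1 stop@b0
  join b5 pred b4: b4→b3→b2 stop@b0
  join b6 pred b1: b1 stop@b0
  join b6 pred b4: b4→b3→b2 stop@b0
  join b8 pred b3: b3→b2 stop@b0
  join b8 pred b5: b5 stop@b0
  join b9 pred b4: b4→b3→b2 stop@b0
  join b9 pred b7: b7→b6 stop@b0
  join b9 pred b8: b8 stop@b0
  b0 → ∅
  b1 → {b5,b6}
  b2 → {b5,b6,b8,b9}
  b3 → {b5,b6,b8,b9}
  b4 → {b5,b6,b9}
  b5 → {b8}
  b6 → {b9}
  b7 → {b9}
  b8 → {b9}
  b9 → ∅

φ for h: defs {b3,b6,b8}
  DF⁺ = {b5,b6,b8,b9}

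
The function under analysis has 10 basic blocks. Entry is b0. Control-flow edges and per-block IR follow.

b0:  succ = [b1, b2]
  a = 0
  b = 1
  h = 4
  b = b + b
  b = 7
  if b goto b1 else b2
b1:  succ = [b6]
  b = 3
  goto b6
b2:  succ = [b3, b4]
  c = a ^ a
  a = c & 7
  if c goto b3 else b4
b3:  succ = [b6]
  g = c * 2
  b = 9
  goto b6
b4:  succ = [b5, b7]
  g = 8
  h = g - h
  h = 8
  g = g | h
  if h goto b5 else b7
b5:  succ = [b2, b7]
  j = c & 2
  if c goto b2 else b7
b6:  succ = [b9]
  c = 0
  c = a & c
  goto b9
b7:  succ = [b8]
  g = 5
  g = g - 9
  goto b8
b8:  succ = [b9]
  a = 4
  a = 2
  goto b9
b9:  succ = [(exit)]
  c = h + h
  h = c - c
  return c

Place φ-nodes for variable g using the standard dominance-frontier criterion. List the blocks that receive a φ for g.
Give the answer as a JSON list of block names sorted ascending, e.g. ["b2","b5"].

idom tree: b1←b0 b2←b0 b3←b2 b4←b2 b5←b4 b6←b0 b7←b4 b8←b7 b9←b0
Dom∩ at merges:
  b2: preds {b0,b5}: {b0} ∩ {b0,b2,b4,b5} = {b0}; idom=b0
  b6: preds {b1,b3}: {b0,b1} ∩ {b0,b2,b3} = {b0}; idom=b0
  b7: preds {b4,b5}: {b0,b2,b4} ∩ {b0,b2,b4,b5} = {b0,b2,b4}; idom=b4
  b9: preds {b6,b8}: {b0,b6} ∩ {b0,b2,b4,b7,b8} = {b0}; idom=b0

DF walk-up:
  join b2 pred b0: · stop@b0
  join b2 pred b5: b5→b4→b2 stop@b0
  join b6 pred b1: b1 stop@b0
  join b6 pred b3: b3→b2 stop@b0
  join b7 pred b4: · stop@b4
  join b7 pred b5: b5 stop@b4
  join b9 pred b6: b6 stop@b0
  join b9 pred b8: b8→b7→b4→b2 stop@b0
  b0: DF=∅
  b1: DF={b6}
  b2: DF={b2,b6,b9}
  b3: DF={b6}
  b4: DF={b2,b9}
  b5: DF={b2,b7}
  b6: DF={b9}
  b7: DF={b9}
  b8: DF={b9}
  b9: DF=∅

φ for g: defs {b3,b4,b7}
  DF⁺ = {b2,b6,b9}

Answer: ["b2", "b6", "b9"]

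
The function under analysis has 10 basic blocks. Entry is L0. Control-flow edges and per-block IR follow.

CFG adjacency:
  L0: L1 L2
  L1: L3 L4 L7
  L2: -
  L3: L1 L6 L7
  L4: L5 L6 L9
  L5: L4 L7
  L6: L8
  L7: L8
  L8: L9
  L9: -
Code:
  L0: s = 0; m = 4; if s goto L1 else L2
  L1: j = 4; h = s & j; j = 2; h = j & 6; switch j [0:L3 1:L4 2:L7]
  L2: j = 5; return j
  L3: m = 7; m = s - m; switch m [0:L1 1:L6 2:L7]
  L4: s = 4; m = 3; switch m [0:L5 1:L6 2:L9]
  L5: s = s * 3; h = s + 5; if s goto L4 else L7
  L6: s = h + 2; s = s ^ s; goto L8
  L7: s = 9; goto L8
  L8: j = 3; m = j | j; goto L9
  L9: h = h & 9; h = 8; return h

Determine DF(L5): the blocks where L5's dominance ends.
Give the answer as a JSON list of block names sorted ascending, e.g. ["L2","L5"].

Answer: ["L4", "L7"]

Derivation:
idom tree: L1←L0 L2←L0 L3←L1 L4←L1 L5←L4 L6←L1 L7←L1 L8←L1 L9←L1
Join-block Dom:
  L1: preds {L0,L3}: {L0} ∩ {L0,L1,L3} = {L0}; idom=L0
  L4: preds {L1,L5}: {L0,L1} ∩ {L0,L1,L4,L5} = {L0,L1}; idom=L1
  L6: preds {L3,L4}: {L0,L1,L3} ∩ {L0,L1,L4} = {L0,L1}; idom=L1
  L7: preds {L1,L3,L5}: {L0,L1} ∩ {L0,L1,L3} ∩ {L0,L1,L4,L5} = {L0,L1}; idom=L1
  L8: preds {L6,L7}: {L0,L1,L6} ∩ {L0,L1,L7} = {L0,L1}; idom=L1
  L9: preds {L4,L8}: {L0,L1,L4} ∩ {L0,L1,L8} = {L0,L1}; idom=L1

Frontier:
  join L1 pred L0: · stop@L0
  join L1 pred L3: L3→L1 stop@L0
  join L4 pred L1: · stop@L1
  join L4 pred L5: L5→L4 stop@L1
  join L6 pred L3: L3 stop@L1
  join L6 pred L4: L4 stop@L1
  join L7 pred L1: · stop@L1
  join L7 pred L3: L3 stop@L1
  join L7 pred L5: L5→L4 stop@L1
  join L8 pred L6: L6 stop@L1
  join L8 pred L7: L7 stop@L1
  join L9 pred L4: L4 stop@L1
  join L9 pred L8: L8 stop@L1
  DF(L0)=∅
  DF(L1)={L1}
  DF(L2)=∅
  DF(L3)={L1,L6,L7}
  DF(L4)={L4,L6,L7,L9}
  DF(L5)={L4,L7}
  DF(L6)={L8}
  DF(L7)={L8}
  DF(L8)={L9}
  DF(L9)=∅

DF(L5) = ["L4", "L7"]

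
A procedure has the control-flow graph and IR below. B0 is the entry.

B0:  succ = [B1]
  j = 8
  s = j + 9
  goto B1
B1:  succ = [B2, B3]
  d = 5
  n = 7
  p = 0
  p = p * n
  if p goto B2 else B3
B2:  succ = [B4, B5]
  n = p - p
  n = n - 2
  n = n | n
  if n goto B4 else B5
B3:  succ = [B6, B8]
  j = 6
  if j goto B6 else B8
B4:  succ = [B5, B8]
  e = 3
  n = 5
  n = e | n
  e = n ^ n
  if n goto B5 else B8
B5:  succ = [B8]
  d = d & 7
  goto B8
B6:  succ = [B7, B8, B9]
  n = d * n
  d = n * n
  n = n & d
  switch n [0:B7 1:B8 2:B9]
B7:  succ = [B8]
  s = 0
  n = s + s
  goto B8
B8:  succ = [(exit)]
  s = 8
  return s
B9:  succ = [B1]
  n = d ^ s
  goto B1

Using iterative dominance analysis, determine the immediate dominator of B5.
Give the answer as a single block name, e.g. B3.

Answer: B2

Analysis:
idom tree: B1←B0 B2←B1 B3←B1 B4←B2 B5←B2 B6←B3 B7←B6 B8←B1 B9←B6
Dom at joins:
  B1: preds {B0,B9}: {B0} ∩ {B0,B1,B3,B6,B9} = {B0}; idom=B0
  B5: preds {B2,B4}: {B0,B1,B2} ∩ {B0,B1,B2,B4} = {B0,B1,B2}; idom=B2
  B8: preds {B3,B4,B5,B6,B7}: {B0,B1,B3} ∩ {B0,B1,B2,B4} ∩ {B0,B1,B2,B5} ∩ {B0,B1,B3,B6} ∩ {B0,B1,B3,B6,B7} = {B0,B1}; idom=B1

idom(B5) = B2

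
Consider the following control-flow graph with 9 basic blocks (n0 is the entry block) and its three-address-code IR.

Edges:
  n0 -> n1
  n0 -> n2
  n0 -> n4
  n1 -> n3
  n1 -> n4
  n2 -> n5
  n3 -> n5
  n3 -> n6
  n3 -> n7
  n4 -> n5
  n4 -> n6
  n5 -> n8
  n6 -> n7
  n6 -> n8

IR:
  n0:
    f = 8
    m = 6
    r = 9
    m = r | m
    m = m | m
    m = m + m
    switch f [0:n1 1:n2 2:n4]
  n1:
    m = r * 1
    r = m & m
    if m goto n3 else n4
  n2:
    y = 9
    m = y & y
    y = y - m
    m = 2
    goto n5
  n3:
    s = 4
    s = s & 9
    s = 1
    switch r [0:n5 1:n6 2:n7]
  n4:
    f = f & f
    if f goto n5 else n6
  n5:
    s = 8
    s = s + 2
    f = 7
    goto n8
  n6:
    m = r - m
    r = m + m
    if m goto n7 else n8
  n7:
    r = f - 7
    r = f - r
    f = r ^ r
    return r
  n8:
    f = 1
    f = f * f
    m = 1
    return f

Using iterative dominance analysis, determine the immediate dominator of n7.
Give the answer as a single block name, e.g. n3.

idom tree: n1←n0 n2←n0 n3←n1 n4←n0 n5←n0 n6←n0 n7←n0 n8←n0
Dom∩ at merges:
  n4: preds {n0,n1}: {n0} ∩ {n0,n1} = {n0}; idom=n0
  n5: preds {n2,n3,n4}: {n0,n2} ∩ {n0,n1,n3} ∩ {n0,n4} = {n0}; idom=n0
  n6: preds {n3,n4}: {n0,n1,n3} ∩ {n0,n4} = {n0}; idom=n0
  n7: preds {n3,n6}: {n0,n1,n3} ∩ {n0,n6} = {n0}; idom=n0
  n8: preds {n5,n6}: {n0,n5} ∩ {n0,n6} = {n0}; idom=n0

idom(n7) = n0

Answer: n0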